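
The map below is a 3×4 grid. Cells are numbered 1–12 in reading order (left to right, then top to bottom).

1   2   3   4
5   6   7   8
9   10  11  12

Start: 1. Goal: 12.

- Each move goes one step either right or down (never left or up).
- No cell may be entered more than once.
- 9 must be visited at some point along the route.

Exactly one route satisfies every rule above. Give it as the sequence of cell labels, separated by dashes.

1 - 5 - 9 - 10 - 11 - 12

Moves only go right or down, so the column and row indices never decrease.
Route from 1: 2× down (reaching 9), 3× right (reaching 12) — 5 moves in all.
Check: all required cells visited.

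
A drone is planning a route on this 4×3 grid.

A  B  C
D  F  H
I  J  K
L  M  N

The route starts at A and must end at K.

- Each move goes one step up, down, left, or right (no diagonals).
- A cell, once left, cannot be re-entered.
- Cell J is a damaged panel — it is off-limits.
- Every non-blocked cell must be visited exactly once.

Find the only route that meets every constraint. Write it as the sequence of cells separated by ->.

A -> B -> C -> H -> F -> D -> I -> L -> M -> N -> K

Need to visit all 11 open cells exactly once, starting at A and ending at K.
Cell L has only two open neighbours (I and M), so the path must pass straight through it: one of those is the cell it's entered from and the other is where it exits.
Route from A: right 2 to C, down 1 to H, left 2 to D, down 2 to L, right 2 to N, up 1 to K — 10 moves in all.
Check: all 11 open cells covered.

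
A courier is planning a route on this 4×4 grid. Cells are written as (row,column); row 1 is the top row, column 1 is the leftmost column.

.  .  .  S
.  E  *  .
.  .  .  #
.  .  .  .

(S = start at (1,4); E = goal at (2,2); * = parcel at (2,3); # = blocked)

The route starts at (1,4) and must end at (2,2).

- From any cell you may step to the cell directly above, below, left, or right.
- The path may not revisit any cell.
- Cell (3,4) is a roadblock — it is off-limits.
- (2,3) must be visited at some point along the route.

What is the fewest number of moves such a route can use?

3

Any route passes through (2,3) somewhere between (1,4) and (2,2). Summing Manhattan distances along the two legs ((1,4) → (2,3) → (2,2)) gives a lower bound of 2 + 1 = 3 moves.
A route of 3 moves achieves this: (1,4) → (2,4) → (2,3) → (2,2).
Since 3 matches the lower bound, it is optimal.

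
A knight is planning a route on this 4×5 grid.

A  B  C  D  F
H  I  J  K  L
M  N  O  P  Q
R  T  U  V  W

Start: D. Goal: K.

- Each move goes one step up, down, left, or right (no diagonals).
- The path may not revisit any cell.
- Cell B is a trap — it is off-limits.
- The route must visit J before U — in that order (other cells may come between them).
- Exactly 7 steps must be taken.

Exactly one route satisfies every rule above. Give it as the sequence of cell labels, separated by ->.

D -> C -> J -> O -> U -> V -> P -> K

The waypoints must appear in the order J, U, with no cell reused.
Route from D: left 1 to C, down 3 to U, right 1 to V, up 2 to K — 7 moves in all.
Check: order respected (J at step 2, U at step 4); 7 moves as required.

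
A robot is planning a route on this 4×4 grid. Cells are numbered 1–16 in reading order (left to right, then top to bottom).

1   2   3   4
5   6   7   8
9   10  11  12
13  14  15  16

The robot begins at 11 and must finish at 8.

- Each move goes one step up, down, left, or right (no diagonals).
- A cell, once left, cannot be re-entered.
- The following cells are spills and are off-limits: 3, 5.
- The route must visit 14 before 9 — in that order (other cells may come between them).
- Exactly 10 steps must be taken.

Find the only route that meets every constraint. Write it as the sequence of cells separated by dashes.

11 - 12 - 16 - 15 - 14 - 13 - 9 - 10 - 6 - 7 - 8

The waypoints must appear in the order 14, 9, with no cell reused.
Route from 11: right to 12, down to 16, 3× left (reaching 13), up to 9, right to 10, up to 6, 2× right (reaching 8) — 10 moves in all.
Check: order respected (14 at step 4, 9 at step 6); 10 moves as required.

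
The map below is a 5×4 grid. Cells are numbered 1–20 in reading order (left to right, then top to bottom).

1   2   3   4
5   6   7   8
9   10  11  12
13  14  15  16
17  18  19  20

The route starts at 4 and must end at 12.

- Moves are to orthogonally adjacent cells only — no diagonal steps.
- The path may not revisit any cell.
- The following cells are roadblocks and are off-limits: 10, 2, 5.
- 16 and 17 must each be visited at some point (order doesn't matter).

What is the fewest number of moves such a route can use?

12

Any route passes through 16 and 17 in some order between 4 and 12. Summing Manhattan distances along each leg and taking the cheapest ordering (4 → 17 → 16 → 12) gives a lower bound of 7 + 4 + 1 = 12 moves.
A route of 12 moves achieves this: 4 → 8 → 7 → 11 → 15 → 14 → 13 → 17 → 18 → 19 → 20 → 16 → 12.
Since 12 matches the lower bound, it is optimal.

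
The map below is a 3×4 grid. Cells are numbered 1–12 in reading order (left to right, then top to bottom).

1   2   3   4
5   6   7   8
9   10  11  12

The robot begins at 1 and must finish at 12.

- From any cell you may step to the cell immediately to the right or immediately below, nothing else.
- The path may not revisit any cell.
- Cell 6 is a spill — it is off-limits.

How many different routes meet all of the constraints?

A right/down-only route from 1 to 12 makes exactly 2 down-moves and 3 right-moves in some order.
With no other constraints that would be C(5,2) = 10 routes.
Subtract routes through each blocked cell (inclusion–exclusion for overlaps): − through 6: 6 → 4.
That gives 4 routes.

4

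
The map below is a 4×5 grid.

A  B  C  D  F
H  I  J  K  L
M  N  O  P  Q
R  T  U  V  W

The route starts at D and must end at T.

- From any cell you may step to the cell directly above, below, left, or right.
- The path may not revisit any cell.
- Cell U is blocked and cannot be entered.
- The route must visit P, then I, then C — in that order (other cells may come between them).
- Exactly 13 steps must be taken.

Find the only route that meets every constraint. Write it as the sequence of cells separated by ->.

The waypoints must appear in the order P, I, C, with no cell reused.
Route from D: down 2 to P, left 2 to N, up 1 to I, right 1 to J, up 1 to C, left 2 to A, down 3 to R, right 1 to T — 13 moves in all.
Check: order respected (P at step 2, I at step 5, C at step 7); 13 moves as required.

D -> K -> P -> O -> N -> I -> J -> C -> B -> A -> H -> M -> R -> T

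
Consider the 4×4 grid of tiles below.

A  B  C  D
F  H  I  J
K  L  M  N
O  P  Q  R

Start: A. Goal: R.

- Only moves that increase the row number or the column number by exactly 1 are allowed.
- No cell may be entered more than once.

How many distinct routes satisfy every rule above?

20

A right/down-only route from A to R makes exactly 3 down-moves and 3 right-moves in some order.
With no other constraints that would be C(6,3) = 20 routes.
That gives 20 routes.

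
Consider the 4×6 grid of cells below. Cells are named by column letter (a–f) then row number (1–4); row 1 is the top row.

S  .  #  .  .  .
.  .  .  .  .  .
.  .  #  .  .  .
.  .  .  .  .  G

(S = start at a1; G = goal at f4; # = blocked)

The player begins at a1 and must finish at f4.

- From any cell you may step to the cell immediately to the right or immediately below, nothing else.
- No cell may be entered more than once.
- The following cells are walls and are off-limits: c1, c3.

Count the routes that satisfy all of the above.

A right/down-only route from a1 to f4 makes exactly 3 down-moves and 5 right-moves in some order.
With no other constraints that would be C(8,3) = 56 routes.
Subtract routes through each blocked cell (inclusion–exclusion for overlaps): − through c1: 20 − through c3: 24 + through c1&c3: 4 → 16.
That gives 16 routes.

16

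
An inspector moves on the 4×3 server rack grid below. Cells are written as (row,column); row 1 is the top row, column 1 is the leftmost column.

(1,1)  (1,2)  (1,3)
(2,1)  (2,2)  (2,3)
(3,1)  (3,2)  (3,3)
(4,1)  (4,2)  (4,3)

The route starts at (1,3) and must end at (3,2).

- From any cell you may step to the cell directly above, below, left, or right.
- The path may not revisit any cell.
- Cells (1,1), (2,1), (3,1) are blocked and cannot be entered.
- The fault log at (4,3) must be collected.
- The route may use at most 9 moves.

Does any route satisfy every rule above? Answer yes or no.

yes

One route that works: (1,3) → (2,3) → (3,3) → (4,3) → (4,2) → (3,2).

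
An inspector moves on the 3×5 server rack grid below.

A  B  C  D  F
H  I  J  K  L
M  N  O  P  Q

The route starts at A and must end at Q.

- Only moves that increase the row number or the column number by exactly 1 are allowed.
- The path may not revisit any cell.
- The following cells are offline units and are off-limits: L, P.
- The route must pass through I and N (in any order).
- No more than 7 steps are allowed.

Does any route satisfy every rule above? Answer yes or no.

Right/down moves force the required cells to be taken in the order I, N. Every right/down route from N to Q runs into a blocked cell, so that leg cannot be completed.

no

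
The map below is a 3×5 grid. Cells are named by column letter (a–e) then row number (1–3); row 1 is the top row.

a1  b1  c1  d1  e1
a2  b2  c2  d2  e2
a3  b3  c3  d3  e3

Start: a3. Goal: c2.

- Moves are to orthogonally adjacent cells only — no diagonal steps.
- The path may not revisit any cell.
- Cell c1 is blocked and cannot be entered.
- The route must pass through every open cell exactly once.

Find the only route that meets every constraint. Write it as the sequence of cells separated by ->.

a3 -> a2 -> a1 -> b1 -> b2 -> b3 -> c3 -> d3 -> e3 -> e2 -> e1 -> d1 -> d2 -> c2

Need to visit all 14 open cells exactly once, starting at a3 and ending at c2.
Route from a3: up 2 to a1, right 1 to b1, down 2 to b3, right 3 to e3, up 2 to e1, left 1 to d1, down 1 to d2, left 1 to c2 — 13 moves in all.
Check: all 14 open cells covered.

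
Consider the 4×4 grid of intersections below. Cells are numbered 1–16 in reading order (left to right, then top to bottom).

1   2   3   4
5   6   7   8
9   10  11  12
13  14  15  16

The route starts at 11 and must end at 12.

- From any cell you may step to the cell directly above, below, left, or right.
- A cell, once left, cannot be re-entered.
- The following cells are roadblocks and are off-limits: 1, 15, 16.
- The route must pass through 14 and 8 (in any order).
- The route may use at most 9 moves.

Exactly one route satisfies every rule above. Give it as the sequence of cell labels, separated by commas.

The 9-move cap with required stops at 14, 8 leaves no slack for detours.
Route from 11: left to 10, down to 14, left to 13, 2× up (reaching 5), 3× right (reaching 8), down to 12 — 9 moves in all.
Check: all required cells visited; 9 ≤ 9 moves.

11, 10, 14, 13, 9, 5, 6, 7, 8, 12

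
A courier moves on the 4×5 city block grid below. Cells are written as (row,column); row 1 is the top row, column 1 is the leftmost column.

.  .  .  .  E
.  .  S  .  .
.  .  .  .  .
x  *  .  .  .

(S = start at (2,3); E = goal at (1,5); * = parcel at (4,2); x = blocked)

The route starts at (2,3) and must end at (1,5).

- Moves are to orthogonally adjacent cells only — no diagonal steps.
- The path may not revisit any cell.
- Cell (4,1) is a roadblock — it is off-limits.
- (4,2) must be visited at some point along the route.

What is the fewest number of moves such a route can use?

9

Any route passes through (4,2) somewhere between (2,3) and (1,5). Summing Manhattan distances along the two legs ((2,3) → (4,2) → (1,5)) gives a lower bound of 3 + 6 = 9 moves.
A route of 9 moves achieves this: (2,3) → (3,3) → (4,3) → (4,2) → (3,2) → (2,2) → (1,2) → (1,3) → (1,4) → (1,5).
Since 9 matches the lower bound, it is optimal.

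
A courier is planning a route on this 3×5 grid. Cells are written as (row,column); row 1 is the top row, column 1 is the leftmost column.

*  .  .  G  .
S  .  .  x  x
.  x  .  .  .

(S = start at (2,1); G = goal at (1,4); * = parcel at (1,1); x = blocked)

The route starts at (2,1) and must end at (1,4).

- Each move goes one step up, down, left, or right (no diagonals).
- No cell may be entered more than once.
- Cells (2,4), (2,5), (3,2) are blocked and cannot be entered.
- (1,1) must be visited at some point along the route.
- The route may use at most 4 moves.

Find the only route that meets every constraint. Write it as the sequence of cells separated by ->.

(2,1) -> (1,1) -> (1,2) -> (1,3) -> (1,4)

The budget equals the shortest possible length, so every move has to be on a shortest route through the required cells.
Route from (2,1): up to (1,1), 3× right (reaching (1,4)) — 4 moves in all.
Check: all required cells visited; 4 ≤ 4 moves.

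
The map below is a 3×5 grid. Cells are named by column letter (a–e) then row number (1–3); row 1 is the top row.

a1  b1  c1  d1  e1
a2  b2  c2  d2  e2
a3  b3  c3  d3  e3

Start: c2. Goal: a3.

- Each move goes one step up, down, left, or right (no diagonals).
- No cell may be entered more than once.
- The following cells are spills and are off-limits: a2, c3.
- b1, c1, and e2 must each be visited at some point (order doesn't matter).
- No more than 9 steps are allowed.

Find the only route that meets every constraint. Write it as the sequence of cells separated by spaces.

c2 d2 e2 e1 d1 c1 b1 b2 b3 a3

The budget equals the shortest possible length, so every move has to be on a shortest route through the required cells.
Route from c2: right 2 to e2, up 1 to e1, left 3 to b1, down 2 to b3, left 1 to a3 — 9 moves in all.
Check: all required cells visited; 9 ≤ 9 moves.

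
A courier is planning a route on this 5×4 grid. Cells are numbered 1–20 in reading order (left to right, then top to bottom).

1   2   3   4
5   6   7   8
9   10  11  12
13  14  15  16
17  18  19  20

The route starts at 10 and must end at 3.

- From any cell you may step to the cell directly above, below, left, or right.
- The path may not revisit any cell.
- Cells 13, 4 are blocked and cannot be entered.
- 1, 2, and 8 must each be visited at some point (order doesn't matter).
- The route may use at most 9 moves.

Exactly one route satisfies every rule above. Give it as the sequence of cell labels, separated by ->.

The budget equals the shortest possible length, so every move has to be on a shortest route through the required cells.
Route from 10: right 2 to 12, up 1 to 8, left 3 to 5, up 1 to 1, right 2 to 3 — 9 moves in all.
Check: all required cells visited; 9 ≤ 9 moves.

10 -> 11 -> 12 -> 8 -> 7 -> 6 -> 5 -> 1 -> 2 -> 3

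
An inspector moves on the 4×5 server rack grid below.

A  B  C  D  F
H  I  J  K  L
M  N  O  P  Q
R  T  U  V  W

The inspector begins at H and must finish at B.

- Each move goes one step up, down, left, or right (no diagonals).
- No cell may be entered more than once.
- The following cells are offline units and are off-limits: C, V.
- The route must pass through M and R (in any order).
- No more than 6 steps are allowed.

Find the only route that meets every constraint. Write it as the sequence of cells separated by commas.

Any route must reach M and R and still end at B within 6 moves, so the order of the required stops is forced.
Route from H: down 2 to R, right 1 to T, up 3 to B — 6 moves in all.
Check: all required cells visited; 6 ≤ 6 moves.

H, M, R, T, N, I, B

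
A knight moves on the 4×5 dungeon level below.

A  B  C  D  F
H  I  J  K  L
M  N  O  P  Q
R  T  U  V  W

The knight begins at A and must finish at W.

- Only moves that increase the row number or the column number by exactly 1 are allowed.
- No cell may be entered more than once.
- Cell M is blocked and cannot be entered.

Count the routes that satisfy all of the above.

30

A right/down-only route from A to W makes exactly 3 down-moves and 4 right-moves in some order.
With no other constraints that would be C(7,3) = 35 routes.
Subtract routes through each blocked cell (inclusion–exclusion for overlaps): − through M: 5 → 30.
That gives 30 routes.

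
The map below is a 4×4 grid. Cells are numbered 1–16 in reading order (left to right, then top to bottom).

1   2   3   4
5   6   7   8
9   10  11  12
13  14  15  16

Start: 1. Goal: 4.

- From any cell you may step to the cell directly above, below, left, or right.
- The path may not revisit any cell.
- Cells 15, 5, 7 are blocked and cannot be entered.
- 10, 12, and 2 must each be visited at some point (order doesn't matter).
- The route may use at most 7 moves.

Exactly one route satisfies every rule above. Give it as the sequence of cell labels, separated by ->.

1 -> 2 -> 6 -> 10 -> 11 -> 12 -> 8 -> 4

The 7-move cap with required stops at 10, 12, 2 leaves no slack for detours.
Route from 1: right to 2, 2× down (reaching 10), 2× right (reaching 12), 2× up (reaching 4) — 7 moves in all.
Check: all required cells visited; 7 ≤ 7 moves.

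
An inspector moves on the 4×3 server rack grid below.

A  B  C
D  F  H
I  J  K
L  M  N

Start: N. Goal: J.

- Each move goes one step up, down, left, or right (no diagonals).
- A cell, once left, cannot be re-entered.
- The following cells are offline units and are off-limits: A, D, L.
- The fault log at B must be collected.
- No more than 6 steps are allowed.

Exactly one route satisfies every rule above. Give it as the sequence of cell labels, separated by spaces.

Any route must reach B and still end at J within 6 moves, so the order of the required stops is forced.
Route from N: up 3 to C, left 1 to B, down 2 to J — 6 moves in all.
Check: all required cells visited; 6 ≤ 6 moves.

N K H C B F J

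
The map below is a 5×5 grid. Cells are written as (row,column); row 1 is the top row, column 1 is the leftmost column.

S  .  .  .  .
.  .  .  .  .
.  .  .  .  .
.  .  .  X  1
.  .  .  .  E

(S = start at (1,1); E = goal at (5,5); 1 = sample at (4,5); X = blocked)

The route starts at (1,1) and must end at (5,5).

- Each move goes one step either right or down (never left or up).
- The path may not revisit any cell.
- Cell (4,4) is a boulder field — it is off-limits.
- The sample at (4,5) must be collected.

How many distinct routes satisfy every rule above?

15

A right/down-only route from (1,1) to (5,5) makes exactly 4 down-moves and 4 right-moves in some order.
With no other constraints that would be C(8,4) = 70 routes.
Split at (4,5) and multiply the segment counts (each segment already excludes blocked cells): (1,1)→(4,5): 15; (4,5)→(5,5): 1; product = 15.
That gives 15 routes.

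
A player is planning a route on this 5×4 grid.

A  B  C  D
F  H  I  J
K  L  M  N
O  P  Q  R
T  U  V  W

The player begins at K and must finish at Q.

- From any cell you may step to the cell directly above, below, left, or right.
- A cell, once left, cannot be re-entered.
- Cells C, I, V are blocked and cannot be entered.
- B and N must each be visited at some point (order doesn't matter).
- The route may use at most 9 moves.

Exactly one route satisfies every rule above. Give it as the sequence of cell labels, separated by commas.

K, F, A, B, H, L, M, N, R, Q

The 9-move cap with required stops at B, N leaves no slack for detours.
Route from K: up 2 to A, right 1 to B, down 2 to L, right 2 to N, down 1 to R, left 1 to Q — 9 moves in all.
Check: all required cells visited; 9 ≤ 9 moves.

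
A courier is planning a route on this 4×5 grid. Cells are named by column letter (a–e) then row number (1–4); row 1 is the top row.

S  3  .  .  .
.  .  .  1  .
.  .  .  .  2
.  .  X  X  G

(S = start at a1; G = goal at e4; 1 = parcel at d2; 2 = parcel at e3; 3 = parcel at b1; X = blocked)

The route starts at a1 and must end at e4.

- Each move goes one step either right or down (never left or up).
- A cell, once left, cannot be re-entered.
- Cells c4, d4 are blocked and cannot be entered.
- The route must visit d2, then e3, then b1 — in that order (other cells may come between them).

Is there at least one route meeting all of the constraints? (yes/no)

b1 lies above e3, so going from e3 to b1 would need an upward move — but moves only go right/down, so e3 cannot be visited before b1.

no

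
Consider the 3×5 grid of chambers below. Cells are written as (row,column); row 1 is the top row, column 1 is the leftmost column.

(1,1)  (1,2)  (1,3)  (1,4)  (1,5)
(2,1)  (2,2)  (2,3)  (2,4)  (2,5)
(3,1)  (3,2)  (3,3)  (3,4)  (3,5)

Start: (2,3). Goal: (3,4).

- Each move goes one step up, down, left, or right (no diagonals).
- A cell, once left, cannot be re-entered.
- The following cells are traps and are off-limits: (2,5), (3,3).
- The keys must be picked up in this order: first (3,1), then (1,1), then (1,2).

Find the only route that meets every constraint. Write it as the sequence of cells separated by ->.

The waypoints must appear in the order (3,1), (1,1), (1,2), with no cell reused.
Route from (2,3): left to (2,2), down to (3,2), left to (3,1), 2× up (reaching (1,1)), 3× right (reaching (1,4)), 2× down (reaching (3,4)) — 10 moves in all.
Check: order respected ((3,1) at step 3, (1,1) at step 5, (1,2) at step 6).

(2,3) -> (2,2) -> (3,2) -> (3,1) -> (2,1) -> (1,1) -> (1,2) -> (1,3) -> (1,4) -> (2,4) -> (3,4)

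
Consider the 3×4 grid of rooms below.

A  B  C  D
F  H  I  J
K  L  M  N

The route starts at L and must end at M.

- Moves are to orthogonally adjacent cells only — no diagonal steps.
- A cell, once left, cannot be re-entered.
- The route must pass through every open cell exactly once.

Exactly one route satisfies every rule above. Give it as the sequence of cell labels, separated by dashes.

Need to visit all 12 open cells exactly once, starting at L and ending at M.
Cell K has only two open neighbours (F and L), so the path must pass straight through it: one of those is the cell it's entered from and the other is where it exits.
Route from L: left to K, 2× up (reaching A), right to B, down to H, right to I, up to C, right to D, 2× down (reaching N), left to M — 11 moves in all.
Check: all 12 open cells covered.

L - K - F - A - B - H - I - C - D - J - N - M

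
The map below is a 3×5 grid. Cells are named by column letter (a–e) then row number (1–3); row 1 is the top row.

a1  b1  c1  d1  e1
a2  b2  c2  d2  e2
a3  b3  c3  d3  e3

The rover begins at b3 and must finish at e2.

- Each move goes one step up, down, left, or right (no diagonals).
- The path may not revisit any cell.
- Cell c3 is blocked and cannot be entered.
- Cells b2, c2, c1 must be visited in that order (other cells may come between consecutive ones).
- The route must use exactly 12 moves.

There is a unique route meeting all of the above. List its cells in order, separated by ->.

b3 -> a3 -> a2 -> a1 -> b1 -> b2 -> c2 -> c1 -> d1 -> d2 -> d3 -> e3 -> e2

The waypoints must appear in the order b2, c2, c1, with no cell reused.
Route from b3: left 1 to a3, up 2 to a1, right 1 to b1, down 1 to b2, right 1 to c2, up 1 to c1, right 1 to d1, down 2 to d3, right 1 to e3, up 1 to e2 — 12 moves in all.
Check: order respected (b2 at step 5, c2 at step 6, c1 at step 7); 12 moves as required.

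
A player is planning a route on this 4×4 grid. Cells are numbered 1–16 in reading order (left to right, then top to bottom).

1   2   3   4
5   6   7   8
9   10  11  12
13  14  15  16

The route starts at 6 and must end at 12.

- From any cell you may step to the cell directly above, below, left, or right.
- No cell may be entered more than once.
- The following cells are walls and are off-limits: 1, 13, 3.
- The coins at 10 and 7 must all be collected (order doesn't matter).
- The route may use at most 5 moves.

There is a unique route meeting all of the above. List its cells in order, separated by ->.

The 5-move cap with required stops at 10, 7 leaves no slack for detours.
Route from 6: down to 10, right to 11, up to 7, right to 8, down to 12 — 5 moves in all.
Check: all required cells visited; 5 ≤ 5 moves.

6 -> 10 -> 11 -> 7 -> 8 -> 12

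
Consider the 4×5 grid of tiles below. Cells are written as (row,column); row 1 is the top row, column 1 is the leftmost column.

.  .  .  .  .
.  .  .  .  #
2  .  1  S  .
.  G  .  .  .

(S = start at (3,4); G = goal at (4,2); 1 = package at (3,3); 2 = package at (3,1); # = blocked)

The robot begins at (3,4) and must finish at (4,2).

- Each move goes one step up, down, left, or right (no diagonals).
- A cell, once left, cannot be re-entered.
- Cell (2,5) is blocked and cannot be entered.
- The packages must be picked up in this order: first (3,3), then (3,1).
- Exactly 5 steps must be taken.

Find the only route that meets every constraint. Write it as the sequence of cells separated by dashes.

The waypoints must appear in the order (3,3), (3,1), with no cell reused.
Route from (3,4): left 3 to (3,1), down 1 to (4,1), right 1 to (4,2) — 5 moves in all.
Check: order respected (1 at step 1, 2 at step 3); 5 moves as required.

(3,4) - (3,3) - (3,2) - (3,1) - (4,1) - (4,2)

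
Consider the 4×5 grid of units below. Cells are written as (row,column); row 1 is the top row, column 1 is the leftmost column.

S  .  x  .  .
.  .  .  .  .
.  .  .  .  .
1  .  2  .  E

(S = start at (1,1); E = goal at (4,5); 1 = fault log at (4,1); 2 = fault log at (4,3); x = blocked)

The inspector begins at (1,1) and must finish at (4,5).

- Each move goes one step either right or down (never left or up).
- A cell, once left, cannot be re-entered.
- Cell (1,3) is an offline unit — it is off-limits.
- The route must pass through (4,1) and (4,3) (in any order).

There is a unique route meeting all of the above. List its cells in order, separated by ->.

(1,1) -> (2,1) -> (3,1) -> (4,1) -> (4,2) -> (4,3) -> (4,4) -> (4,5)

Moves only go right or down, so the column and row indices never decrease.
Route from (1,1): down 3 to (4,1), right 4 to (4,5) — 7 moves in all.
Check: all required cells visited.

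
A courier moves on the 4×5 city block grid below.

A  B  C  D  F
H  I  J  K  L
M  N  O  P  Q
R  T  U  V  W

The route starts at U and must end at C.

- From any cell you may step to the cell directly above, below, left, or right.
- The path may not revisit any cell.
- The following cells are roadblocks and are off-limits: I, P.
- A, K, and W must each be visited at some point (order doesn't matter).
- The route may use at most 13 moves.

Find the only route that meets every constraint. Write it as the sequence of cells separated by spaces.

The budget equals the shortest possible length, so every move has to be on a shortest route through the required cells.
Route from U: 2× right (reaching W), 2× up (reaching L), 2× left (reaching J), down to O, 2× left (reaching M), 2× up (reaching A), 2× right (reaching C) — 13 moves in all.
Check: all required cells visited; 13 ≤ 13 moves.

U V W Q L K J O N M H A B C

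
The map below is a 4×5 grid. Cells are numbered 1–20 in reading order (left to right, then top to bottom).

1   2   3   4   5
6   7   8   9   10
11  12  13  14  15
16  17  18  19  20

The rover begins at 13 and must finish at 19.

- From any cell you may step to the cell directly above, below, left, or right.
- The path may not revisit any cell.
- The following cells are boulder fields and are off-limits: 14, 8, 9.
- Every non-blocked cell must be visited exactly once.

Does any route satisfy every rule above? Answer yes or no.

One route that works: 13 → 18 → 17 → 16 → 11 → 12 → 7 → 6 → 1 → 2 → 3 → 4 → 5 → 10 → 15 → 20 → 19.

yes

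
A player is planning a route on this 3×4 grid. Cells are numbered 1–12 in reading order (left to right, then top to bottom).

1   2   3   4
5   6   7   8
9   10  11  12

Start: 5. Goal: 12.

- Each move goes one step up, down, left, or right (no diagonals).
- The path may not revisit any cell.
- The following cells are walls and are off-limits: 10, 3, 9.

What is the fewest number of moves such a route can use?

The Manhattan distance from 5 to 12 is |2−3| + |1−4| = 4, so at least 4 moves are needed.
A route of 4 moves achieves this: 5 → 6 → 7 → 11 → 12.
Since 4 matches the lower bound, it is optimal.

4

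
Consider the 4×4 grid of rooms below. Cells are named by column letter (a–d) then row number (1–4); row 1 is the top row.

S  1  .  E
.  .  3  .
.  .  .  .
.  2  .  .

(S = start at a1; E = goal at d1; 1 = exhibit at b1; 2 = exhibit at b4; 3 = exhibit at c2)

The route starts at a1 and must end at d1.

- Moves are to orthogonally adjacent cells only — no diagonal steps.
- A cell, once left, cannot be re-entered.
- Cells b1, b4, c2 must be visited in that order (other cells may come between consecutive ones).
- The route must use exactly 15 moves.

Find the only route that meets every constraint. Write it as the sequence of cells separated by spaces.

a1 b1 b2 a2 a3 a4 b4 b3 c3 c4 d4 d3 d2 c2 c1 d1

The waypoints must appear in the order b1, b4, c2, with no cell reused.
Route from a1: right to b1, down to b2, left to a2, 2× down (reaching a4), right to b4, up to b3, right to c3, down to c4, right to d4, 2× up (reaching d2), left to c2, up to c1, right to d1 — 15 moves in all.
Check: order respected (1 at step 1, 2 at step 6, 3 at step 13); 15 moves as required.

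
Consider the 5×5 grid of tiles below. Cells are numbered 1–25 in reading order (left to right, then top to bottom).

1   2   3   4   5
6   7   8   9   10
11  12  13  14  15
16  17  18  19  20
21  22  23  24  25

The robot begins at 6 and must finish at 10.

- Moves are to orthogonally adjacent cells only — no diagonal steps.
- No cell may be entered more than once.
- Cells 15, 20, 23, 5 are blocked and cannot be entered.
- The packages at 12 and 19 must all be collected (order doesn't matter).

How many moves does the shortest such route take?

Any route passes through 12 and 19 in some order between 6 and 10. Summing Manhattan distances along each leg and taking the cheapest ordering (6 → 12 → 19 → 10) gives a lower bound of 2 + 3 + 3 = 8 moves.
A route of 8 moves achieves this: 6 → 11 → 12 → 17 → 18 → 19 → 14 → 9 → 10.
Since 8 matches the lower bound, it is optimal.

8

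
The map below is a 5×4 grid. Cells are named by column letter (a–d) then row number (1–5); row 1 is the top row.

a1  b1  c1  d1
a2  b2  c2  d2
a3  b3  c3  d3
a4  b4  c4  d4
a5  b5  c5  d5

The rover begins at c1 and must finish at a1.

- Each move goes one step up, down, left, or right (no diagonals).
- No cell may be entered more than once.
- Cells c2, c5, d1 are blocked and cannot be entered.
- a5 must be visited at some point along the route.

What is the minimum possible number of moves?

Any route passes through a5 somewhere between c1 and a1. Summing Manhattan distances along the two legs (c1 → a5 → a1) gives a lower bound of 6 + 4 = 10 moves.
A route of 10 moves achieves this: c1 → b1 → b2 → b3 → b4 → b5 → a5 → a4 → a3 → a2 → a1.
Since 10 matches the lower bound, it is optimal.

10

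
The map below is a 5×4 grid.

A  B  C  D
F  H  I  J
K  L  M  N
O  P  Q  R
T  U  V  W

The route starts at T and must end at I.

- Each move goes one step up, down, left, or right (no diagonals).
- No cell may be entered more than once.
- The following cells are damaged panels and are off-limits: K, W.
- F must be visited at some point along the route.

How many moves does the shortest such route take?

Any route passes through F somewhere between T and I. Summing Manhattan distances along the two legs (T → F → I) gives a lower bound of 3 + 2 = 5 moves.
That bound ignores the blocked cells. Measuring each leg by the fewest moves that actually steer around them (T→F: 5; F→I: 2) raises the lower bound to 7.
The shortest route satisfying every rule uses 9 moves: T → O → P → L → H → F → A → B → C → I.
The no-revisit rule (legs can't share cells) pushes the minimum above the 7-move bound; an exhaustive check rules out every length from 7 to 8, leaving 9 as the minimum.

9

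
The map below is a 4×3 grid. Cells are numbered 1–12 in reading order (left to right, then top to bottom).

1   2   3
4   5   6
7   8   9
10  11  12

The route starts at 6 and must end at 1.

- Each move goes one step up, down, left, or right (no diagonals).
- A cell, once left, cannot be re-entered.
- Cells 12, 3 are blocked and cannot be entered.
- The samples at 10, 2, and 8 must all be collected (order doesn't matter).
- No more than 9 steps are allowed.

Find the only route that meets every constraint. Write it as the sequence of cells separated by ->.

6 -> 9 -> 8 -> 11 -> 10 -> 7 -> 4 -> 5 -> 2 -> 1

The 9-move cap with required stops at 10, 2, 8 leaves no slack for detours.
Route from 6: down to 9, left to 8, down to 11, left to 10, 2× up (reaching 4), right to 5, up to 2, left to 1 — 9 moves in all.
Check: all required cells visited; 9 ≤ 9 moves.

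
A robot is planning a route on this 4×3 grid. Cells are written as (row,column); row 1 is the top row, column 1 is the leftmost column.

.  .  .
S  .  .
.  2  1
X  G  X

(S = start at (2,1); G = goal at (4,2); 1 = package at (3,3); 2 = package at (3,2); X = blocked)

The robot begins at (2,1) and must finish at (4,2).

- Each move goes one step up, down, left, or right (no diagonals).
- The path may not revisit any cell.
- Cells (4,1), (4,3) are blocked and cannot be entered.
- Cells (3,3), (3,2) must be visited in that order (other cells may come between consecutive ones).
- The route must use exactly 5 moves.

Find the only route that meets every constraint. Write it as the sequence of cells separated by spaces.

The waypoints must appear in the order (3,3), (3,2), with no cell reused.
Route from (2,1): 2× right (reaching (2,3)), down to (3,3), left to (3,2), down to (4,2) — 5 moves in all.
Check: order respected (1 at step 3, 2 at step 4); 5 moves as required.

(2,1) (2,2) (2,3) (3,3) (3,2) (4,2)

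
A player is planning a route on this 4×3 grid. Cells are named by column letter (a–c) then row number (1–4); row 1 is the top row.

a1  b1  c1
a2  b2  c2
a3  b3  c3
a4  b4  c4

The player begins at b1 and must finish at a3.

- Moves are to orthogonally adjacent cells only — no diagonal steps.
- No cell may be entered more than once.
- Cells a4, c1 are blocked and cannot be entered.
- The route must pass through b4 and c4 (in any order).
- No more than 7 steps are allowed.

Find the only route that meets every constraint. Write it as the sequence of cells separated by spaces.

The 7-move cap with required stops at b4, c4 leaves no slack for detours.
Route from b1: down 1 to b2, right 1 to c2, down 2 to c4, left 1 to b4, up 1 to b3, left 1 to a3 — 7 moves in all.
Check: all required cells visited; 7 ≤ 7 moves.

b1 b2 c2 c3 c4 b4 b3 a3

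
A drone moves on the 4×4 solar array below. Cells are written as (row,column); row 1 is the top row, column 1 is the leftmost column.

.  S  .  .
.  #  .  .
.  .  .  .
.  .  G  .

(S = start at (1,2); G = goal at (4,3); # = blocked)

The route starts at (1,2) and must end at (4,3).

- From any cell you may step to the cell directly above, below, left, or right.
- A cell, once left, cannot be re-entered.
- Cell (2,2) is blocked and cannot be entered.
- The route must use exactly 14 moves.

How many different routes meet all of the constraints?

Need simple routes of exactly 14 moves from (1,2) to (4,3) (Manhattan distance 4, so 5 moves are spent on a detour and 5 undoing it).
Enumerating: (1,2) (1,1) (2,1) (3,1) (4,1) (4,2) (3,2) (3,3) (2,3) (1,3) (1,4) (2,4) (3,4) (4,4) (4,3).
That gives 1 route.

1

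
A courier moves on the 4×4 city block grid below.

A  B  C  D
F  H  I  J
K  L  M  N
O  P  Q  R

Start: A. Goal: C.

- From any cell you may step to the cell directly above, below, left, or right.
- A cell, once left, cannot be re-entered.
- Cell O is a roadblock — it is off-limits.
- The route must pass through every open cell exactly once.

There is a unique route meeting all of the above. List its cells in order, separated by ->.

A -> B -> H -> F -> K -> L -> P -> Q -> R -> N -> M -> I -> J -> D -> C

Need to visit all 15 open cells exactly once, starting at A and ending at C.
Cell R has only two open neighbours (N and Q), so the path must pass straight through it: one of those is the cell it's entered from and the other is where it exits.
Route from A: right 1 to B, down 1 to H, left 1 to F, down 1 to K, right 1 to L, down 1 to P, right 2 to R, up 1 to N, left 1 to M, up 1 to I, right 1 to J, up 1 to D, left 1 to C — 14 moves in all.
Check: all 15 open cells covered.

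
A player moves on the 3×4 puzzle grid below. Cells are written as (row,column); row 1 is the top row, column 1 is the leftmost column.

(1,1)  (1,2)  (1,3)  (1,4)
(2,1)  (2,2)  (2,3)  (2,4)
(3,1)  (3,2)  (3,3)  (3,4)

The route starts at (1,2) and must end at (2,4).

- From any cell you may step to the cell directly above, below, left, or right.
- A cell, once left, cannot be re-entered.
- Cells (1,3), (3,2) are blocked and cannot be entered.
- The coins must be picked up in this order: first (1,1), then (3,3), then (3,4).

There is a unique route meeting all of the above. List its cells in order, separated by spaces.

The waypoints must appear in the order (1,1), (3,3), (3,4), with no cell reused.
Route from (1,2): left 1 to (1,1), down 1 to (2,1), right 2 to (2,3), down 1 to (3,3), right 1 to (3,4), up 1 to (2,4) — 7 moves in all.
Check: order respected ((1,1) at step 1, (3,3) at step 5, (3,4) at step 6).

(1,2) (1,1) (2,1) (2,2) (2,3) (3,3) (3,4) (2,4)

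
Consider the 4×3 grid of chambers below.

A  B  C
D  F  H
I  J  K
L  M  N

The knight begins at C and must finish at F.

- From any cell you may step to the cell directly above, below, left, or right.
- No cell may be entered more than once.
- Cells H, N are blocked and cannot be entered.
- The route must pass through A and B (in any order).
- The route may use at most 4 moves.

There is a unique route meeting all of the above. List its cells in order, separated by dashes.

Any route must reach A and B and still end at F within 4 moves, so the order of the required stops is forced.
Route from C: left 2 to A, down 1 to D, right 1 to F — 4 moves in all.
Check: all required cells visited; 4 ≤ 4 moves.

C - B - A - D - F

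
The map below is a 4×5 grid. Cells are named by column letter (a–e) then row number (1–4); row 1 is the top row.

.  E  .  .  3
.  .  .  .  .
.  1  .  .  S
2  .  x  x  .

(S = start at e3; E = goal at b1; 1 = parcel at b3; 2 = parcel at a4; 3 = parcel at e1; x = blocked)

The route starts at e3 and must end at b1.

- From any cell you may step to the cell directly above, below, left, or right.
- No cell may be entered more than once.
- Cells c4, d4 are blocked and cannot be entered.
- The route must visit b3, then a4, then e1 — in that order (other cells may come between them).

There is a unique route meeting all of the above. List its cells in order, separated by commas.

e3, d3, c3, b3, b4, a4, a3, a2, b2, c2, d2, e2, e1, d1, c1, b1

The waypoints must appear in the order b3, a4, e1, with no cell reused.
Route from e3: left 3 to b3, down 1 to b4, left 1 to a4, up 2 to a2, right 4 to e2, up 1 to e1, left 3 to b1 — 15 moves in all.
Check: order respected (1 at step 3, 2 at step 5, 3 at step 12).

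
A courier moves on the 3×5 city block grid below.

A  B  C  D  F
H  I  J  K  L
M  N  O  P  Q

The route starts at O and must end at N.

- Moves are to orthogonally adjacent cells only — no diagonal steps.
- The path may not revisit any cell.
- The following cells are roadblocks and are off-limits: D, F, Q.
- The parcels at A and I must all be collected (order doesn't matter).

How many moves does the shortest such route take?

7

Any route passes through A and I in some order between O and N. Summing Manhattan distances along each leg and taking the cheapest ordering (O → I → A → N) gives a lower bound of 2 + 2 + 3 = 7 moves.
A route of 7 moves achieves this: O → J → C → B → A → H → I → N.
Since 7 matches the lower bound, it is optimal.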